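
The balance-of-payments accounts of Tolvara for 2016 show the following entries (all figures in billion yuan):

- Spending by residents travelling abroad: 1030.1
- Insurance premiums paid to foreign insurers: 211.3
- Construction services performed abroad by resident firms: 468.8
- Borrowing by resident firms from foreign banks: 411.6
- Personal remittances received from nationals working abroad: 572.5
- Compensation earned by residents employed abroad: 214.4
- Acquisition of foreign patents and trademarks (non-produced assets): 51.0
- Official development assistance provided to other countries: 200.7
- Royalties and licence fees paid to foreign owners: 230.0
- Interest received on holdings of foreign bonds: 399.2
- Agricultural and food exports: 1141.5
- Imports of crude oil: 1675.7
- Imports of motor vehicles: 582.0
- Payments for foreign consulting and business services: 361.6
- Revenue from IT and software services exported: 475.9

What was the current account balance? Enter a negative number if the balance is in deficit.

Goods: -1675.7 + 1141.5 - 582.0 = -1116.2
Services: 468.8 - 230.0 - 361.6 - 1030.1 + 475.9 - 211.3 = -888.3
Primary income: 399.2 + 214.4 = 613.6
Secondary income: -200.7 + 572.5 = 371.8
Current account = (-1116.2) + (-888.3) + 613.6 + 371.8 = -1019.1
(Excluded from the current account — financial account: borrowing by resident firms from foreign banks 411.6; capital account: acquisition of foreign patents and trademarks (non-produced assets) 51.0.)

-1019.1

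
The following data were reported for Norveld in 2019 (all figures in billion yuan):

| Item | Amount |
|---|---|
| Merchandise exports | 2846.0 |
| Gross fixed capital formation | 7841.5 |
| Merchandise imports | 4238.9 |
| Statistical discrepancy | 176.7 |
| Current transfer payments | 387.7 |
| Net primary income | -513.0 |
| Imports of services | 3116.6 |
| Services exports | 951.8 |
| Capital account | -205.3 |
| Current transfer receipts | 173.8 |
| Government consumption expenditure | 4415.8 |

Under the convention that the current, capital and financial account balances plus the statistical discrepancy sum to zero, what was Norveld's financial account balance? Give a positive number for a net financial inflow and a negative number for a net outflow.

4313.2

Goods balance = 2846.0 - 4238.9 = -1392.9
Services balance = 951.8 - 3116.6 = -2164.8
Trade balance (goods + services) = -1392.9 + (-2164.8) = -3557.7
Net primary income = -513.0
Net secondary income = 173.8 - 387.7 = -213.9
Current account = -3557.7 + (-513.0) + (-213.9) = -4284.6
Financial account = -(-4284.6 + (-205.3) + 176.7) = 4313.2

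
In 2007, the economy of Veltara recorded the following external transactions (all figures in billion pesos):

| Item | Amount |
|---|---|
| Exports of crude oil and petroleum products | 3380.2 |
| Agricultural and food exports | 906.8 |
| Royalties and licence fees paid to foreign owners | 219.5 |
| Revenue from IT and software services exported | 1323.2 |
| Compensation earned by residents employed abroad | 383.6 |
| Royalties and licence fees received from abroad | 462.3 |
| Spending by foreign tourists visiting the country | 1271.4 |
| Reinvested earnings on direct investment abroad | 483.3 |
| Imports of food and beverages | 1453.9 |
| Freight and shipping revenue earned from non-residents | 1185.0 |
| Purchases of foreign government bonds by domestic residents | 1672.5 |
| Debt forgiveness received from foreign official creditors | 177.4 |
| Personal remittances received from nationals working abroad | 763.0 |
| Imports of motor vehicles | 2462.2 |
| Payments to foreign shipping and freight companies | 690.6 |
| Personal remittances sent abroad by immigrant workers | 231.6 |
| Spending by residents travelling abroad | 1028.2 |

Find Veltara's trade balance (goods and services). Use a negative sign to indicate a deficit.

2674.5

Goods: 3380.2 - 2462.2 - 1453.9 + 906.8 = 370.9
Services: -1028.2 + 1185.0 + 1323.2 - 219.5 + 462.3 + 1271.4 - 690.6 = 2303.6
Trade balance = 370.9 + 2303.6 = 2674.5
(Excluded from the trade balance — primary income: compensation earned by residents employed abroad 383.6, reinvested earnings on direct investment abroad 483.3; financial account: purchases of foreign government bonds by domestic residents 1672.5; capital account: debt forgiveness received from foreign official creditors 177.4; secondary income: personal remittances received from nationals working abroad 763.0, personal remittances sent abroad by immigrant workers 231.6.)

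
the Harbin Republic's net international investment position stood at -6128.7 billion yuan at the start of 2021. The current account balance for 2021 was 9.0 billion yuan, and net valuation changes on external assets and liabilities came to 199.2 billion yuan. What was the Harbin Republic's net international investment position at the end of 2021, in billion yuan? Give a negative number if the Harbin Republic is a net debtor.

Change in NIIP = current account + net valuation change = 9.0 + 199.2 = 208.2
End-of-year NIIP = -6128.7 + 208.2 = -5920.5

-5920.5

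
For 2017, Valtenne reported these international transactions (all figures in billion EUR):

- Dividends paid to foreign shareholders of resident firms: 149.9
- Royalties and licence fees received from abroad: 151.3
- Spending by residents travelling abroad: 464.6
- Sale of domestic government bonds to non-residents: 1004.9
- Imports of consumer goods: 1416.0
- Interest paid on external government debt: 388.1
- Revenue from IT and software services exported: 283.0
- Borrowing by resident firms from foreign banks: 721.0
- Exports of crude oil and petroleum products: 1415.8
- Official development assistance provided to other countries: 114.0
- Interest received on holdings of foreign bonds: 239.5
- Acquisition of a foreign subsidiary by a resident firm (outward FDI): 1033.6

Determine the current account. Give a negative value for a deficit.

Goods: 1415.8 - 1416.0 = -0.2
Services: 283.0 + 151.3 - 464.6 = -30.3
Primary income: -149.9 - 388.1 + 239.5 = -298.5
Secondary income: -114.0
Current account = (-0.2) + (-30.3) + (-298.5) + (-114.0) = -443.0
(Excluded from the current account — financial account: sale of domestic government bonds to non-residents 1004.9, borrowing by resident firms from foreign banks 721.0, acquisition of a foreign subsidiary by a resident firm (outward FDI) 1033.6.)

-443.0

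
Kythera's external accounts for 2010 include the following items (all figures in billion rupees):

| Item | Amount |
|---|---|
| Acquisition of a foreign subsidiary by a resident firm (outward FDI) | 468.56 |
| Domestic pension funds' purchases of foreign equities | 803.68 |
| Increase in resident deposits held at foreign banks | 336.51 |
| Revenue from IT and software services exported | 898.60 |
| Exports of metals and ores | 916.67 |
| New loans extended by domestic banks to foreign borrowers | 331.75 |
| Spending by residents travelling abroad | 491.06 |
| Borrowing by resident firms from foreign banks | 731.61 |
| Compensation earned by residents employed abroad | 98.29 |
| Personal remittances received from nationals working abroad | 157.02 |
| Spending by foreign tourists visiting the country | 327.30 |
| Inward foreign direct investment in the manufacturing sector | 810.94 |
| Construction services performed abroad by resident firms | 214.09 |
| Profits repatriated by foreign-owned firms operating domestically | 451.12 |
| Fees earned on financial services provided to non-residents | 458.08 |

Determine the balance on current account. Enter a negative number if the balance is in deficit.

Goods: 916.67
Services: 898.60 + 214.09 - 491.06 + 327.30 + 458.08 = 1407.01
Primary income: -451.12 + 98.29 = -352.83
Secondary income: 157.02
Current account = 916.67 + 1407.01 + (-352.83) + 157.02 = 2127.87
(Excluded from the current account — financial account: acquisition of a foreign subsidiary by a resident firm (outward FDI) 468.56, domestic pension funds' purchases of foreign equities 803.68, increase in resident deposits held at foreign banks 336.51, new loans extended by domestic banks to foreign borrowers 331.75, borrowing by resident firms from foreign banks 731.61, inward foreign direct investment in the manufacturing sector 810.94.)

2127.87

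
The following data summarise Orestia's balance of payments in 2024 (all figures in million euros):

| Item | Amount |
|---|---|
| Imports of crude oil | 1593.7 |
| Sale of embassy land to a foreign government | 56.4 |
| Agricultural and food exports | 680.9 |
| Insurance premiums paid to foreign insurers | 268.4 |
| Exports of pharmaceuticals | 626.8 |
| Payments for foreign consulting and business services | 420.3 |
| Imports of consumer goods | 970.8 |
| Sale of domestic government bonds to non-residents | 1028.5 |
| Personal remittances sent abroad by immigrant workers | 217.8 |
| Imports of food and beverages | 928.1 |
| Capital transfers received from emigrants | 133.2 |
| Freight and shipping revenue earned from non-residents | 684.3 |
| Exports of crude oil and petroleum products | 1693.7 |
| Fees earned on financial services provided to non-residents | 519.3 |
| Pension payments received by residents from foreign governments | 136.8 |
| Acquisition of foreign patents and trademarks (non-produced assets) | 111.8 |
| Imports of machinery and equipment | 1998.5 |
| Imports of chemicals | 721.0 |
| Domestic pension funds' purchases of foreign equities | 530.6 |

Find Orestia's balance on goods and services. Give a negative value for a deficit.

Goods: 626.8 - 721.0 - 970.8 - 928.1 - 1998.5 + 680.9 - 1593.7 + 1693.7 = -3210.7
Services: 519.3 + 684.3 - 268.4 - 420.3 = 514.9
Trade balance = -3210.7 + 514.9 = -2695.8
(Excluded from the trade balance — capital account: sale of embassy land to a foreign government 56.4, capital transfers received from emigrants 133.2, acquisition of foreign patents and trademarks (non-produced assets) 111.8; financial account: sale of domestic government bonds to non-residents 1028.5, domestic pension funds' purchases of foreign equities 530.6; secondary income: personal remittances sent abroad by immigrant workers 217.8, pension payments received by residents from foreign governments 136.8.)

-2695.8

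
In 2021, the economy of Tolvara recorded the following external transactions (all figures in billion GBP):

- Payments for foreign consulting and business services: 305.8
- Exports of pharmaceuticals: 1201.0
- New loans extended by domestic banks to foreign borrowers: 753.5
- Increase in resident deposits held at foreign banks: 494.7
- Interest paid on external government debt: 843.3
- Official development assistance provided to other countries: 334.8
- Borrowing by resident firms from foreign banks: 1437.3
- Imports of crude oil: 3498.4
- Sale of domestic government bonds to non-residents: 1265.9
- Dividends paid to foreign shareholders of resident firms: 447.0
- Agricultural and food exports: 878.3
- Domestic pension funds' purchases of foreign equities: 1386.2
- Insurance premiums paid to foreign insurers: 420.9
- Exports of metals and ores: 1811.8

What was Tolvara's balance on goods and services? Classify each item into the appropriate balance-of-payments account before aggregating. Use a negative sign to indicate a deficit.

Goods: 878.3 - 3498.4 + 1201.0 + 1811.8 = 392.7
Services: -420.9 - 305.8 = -726.7
Trade balance = 392.7 + (-726.7) = -334.0
(Excluded from the trade balance — financial account: new loans extended by domestic banks to foreign borrowers 753.5, increase in resident deposits held at foreign banks 494.7, borrowing by resident firms from foreign banks 1437.3, sale of domestic government bonds to non-residents 1265.9, domestic pension funds' purchases of foreign equities 1386.2; primary income: interest paid on external government debt 843.3, dividends paid to foreign shareholders of resident firms 447.0; secondary income: official development assistance provided to other countries 334.8.)

-334.0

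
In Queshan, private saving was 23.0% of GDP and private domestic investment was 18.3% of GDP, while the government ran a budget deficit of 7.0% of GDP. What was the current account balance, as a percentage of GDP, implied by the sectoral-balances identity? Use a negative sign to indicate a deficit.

By the sectoral-balances identity, CA = (S_private - I) + (T - G).
Private balance = 23.0 - 18.3 = 4.7
Government balance (T - G) = -7.0
CA = 4.7 + (-7.0) = -2.3

-2.3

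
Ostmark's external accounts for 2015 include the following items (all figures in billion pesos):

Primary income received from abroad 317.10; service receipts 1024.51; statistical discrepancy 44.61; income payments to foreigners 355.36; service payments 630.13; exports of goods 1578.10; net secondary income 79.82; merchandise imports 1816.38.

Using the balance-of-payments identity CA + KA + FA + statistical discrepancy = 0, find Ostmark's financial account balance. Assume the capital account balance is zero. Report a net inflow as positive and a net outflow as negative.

-242.27

Goods balance = 1578.10 - 1816.38 = -238.28
Services balance = 1024.51 - 630.13 = 394.38
Trade balance (goods + services) = -238.28 + 394.38 = 156.10
Net primary income = 317.10 - 355.36 = -38.26
Net secondary income = 79.82
Current account = 156.10 + (-38.26) + 79.82 = 197.66
Financial account = -(197.66 + 44.61) = -242.27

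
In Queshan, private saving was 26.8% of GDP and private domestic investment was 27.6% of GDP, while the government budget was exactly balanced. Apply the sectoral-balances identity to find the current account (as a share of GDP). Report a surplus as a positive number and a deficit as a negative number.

-0.8

By the sectoral-balances identity, CA = (S_private - I) + (T - G).
Private balance = 26.8 - 27.6 = -0.8
Government balance (T - G) = 0
CA = -0.8 + -0.0 = -0.8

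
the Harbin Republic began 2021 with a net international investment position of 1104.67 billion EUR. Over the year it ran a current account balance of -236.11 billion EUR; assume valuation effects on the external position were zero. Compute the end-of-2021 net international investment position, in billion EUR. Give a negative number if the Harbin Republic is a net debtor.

868.56

With no valuation effects, change in NIIP = current account = -236.11
End-of-year NIIP = 1104.67 + (-236.11) = 868.56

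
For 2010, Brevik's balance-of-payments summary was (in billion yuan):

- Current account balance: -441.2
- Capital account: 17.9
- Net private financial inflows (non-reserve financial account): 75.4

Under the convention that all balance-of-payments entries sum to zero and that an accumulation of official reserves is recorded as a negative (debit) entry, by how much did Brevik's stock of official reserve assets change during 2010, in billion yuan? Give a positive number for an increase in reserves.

-347.9

Official reserve transactions balance = -((-441.2) + 17.9 + 75.4) = 347.9
An accumulation of reserves is recorded as a debit (negative entry), so the change in the stock of reserves is the negative of that balance.
Change in official reserves = -(347.9) = -347.9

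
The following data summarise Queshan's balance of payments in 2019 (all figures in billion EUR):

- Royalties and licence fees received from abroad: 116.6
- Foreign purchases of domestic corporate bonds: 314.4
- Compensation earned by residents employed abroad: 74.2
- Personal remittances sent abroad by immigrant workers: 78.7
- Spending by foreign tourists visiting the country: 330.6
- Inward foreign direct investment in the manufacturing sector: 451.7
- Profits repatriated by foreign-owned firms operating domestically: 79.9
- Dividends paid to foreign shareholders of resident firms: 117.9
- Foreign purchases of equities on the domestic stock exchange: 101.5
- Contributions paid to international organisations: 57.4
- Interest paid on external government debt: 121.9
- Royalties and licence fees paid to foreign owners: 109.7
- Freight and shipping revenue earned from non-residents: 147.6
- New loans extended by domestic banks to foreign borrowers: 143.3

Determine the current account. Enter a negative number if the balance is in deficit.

Services: 330.6 + 147.6 - 109.7 + 116.6 = 485.1
Primary income: -117.9 - 121.9 - 79.9 + 74.2 = -245.5
Secondary income: -78.7 - 57.4 = -136.1
Current account = 485.1 + (-245.5) + (-136.1) = 103.5
(Excluded from the current account — financial account: foreign purchases of domestic corporate bonds 314.4, inward foreign direct investment in the manufacturing sector 451.7, foreign purchases of equities on the domestic stock exchange 101.5, new loans extended by domestic banks to foreign borrowers 143.3.)

103.5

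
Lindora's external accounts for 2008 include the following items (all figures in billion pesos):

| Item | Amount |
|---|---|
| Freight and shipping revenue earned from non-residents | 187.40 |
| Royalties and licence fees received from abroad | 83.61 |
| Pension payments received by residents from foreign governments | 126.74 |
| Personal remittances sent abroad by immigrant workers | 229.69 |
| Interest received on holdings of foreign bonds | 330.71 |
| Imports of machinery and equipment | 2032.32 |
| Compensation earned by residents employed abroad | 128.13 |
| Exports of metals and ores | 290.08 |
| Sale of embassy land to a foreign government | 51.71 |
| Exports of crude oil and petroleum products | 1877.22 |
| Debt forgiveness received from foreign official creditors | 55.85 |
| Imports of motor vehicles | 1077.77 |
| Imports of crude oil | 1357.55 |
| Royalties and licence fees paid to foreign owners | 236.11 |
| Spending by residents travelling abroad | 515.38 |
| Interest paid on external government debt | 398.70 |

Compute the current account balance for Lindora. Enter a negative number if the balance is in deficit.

-2823.63

Goods: -1357.55 - 1077.77 + 290.08 + 1877.22 - 2032.32 = -2300.34
Services: 187.40 + 83.61 - 236.11 - 515.38 = -480.48
Primary income: 128.13 - 398.70 + 330.71 = 60.14
Secondary income: 126.74 - 229.69 = -102.95
Current account = (-2300.34) + (-480.48) + 60.14 + (-102.95) = -2823.63
(Excluded from the current account — capital account: sale of embassy land to a foreign government 51.71, debt forgiveness received from foreign official creditors 55.85.)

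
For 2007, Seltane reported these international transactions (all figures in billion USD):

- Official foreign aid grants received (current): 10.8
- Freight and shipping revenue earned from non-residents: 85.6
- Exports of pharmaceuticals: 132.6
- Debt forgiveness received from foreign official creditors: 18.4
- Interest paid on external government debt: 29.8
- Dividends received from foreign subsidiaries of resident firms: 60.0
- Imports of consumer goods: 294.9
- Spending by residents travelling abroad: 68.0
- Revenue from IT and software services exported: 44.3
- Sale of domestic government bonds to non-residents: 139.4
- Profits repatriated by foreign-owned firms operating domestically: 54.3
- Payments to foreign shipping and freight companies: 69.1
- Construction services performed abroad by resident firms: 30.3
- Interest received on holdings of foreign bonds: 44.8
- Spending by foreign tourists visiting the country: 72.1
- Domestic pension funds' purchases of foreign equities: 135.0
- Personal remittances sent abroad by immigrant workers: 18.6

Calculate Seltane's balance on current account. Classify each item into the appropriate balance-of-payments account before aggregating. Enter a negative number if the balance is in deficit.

-54.2

Goods: -294.9 + 132.6 = -162.3
Services: 30.3 + 72.1 + 44.3 - 68.0 - 69.1 + 85.6 = 95.2
Primary income: -54.3 + 44.8 + 60.0 - 29.8 = 20.7
Secondary income: 10.8 - 18.6 = -7.8
Current account = (-162.3) + 95.2 + 20.7 + (-7.8) = -54.2
(Excluded from the current account — capital account: debt forgiveness received from foreign official creditors 18.4; financial account: sale of domestic government bonds to non-residents 139.4, domestic pension funds' purchases of foreign equities 135.0.)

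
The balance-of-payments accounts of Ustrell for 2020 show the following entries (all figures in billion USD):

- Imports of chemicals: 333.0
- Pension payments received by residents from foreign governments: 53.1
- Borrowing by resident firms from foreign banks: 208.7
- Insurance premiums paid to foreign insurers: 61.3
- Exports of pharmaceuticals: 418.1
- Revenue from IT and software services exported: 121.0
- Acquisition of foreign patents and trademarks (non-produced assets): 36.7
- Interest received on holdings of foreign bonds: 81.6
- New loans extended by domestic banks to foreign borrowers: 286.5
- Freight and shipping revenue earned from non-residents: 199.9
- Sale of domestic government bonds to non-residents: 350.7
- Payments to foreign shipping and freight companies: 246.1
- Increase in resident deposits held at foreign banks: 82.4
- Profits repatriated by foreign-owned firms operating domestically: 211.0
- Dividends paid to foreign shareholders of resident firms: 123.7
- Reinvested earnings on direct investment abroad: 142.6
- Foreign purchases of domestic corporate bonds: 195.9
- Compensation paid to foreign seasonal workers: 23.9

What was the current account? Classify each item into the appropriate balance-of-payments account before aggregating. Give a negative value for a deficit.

Goods: -333.0 + 418.1 = 85.1
Services: 199.9 - 246.1 - 61.3 + 121.0 = 13.5
Primary income: -23.9 + 81.6 - 211.0 - 123.7 + 142.6 = -134.4
Secondary income: 53.1
Current account = 85.1 + 13.5 + (-134.4) + 53.1 = 17.3
(Excluded from the current account — financial account: borrowing by resident firms from foreign banks 208.7, new loans extended by domestic banks to foreign borrowers 286.5, sale of domestic government bonds to non-residents 350.7, increase in resident deposits held at foreign banks 82.4, foreign purchases of domestic corporate bonds 195.9; capital account: acquisition of foreign patents and trademarks (non-produced assets) 36.7.)

17.3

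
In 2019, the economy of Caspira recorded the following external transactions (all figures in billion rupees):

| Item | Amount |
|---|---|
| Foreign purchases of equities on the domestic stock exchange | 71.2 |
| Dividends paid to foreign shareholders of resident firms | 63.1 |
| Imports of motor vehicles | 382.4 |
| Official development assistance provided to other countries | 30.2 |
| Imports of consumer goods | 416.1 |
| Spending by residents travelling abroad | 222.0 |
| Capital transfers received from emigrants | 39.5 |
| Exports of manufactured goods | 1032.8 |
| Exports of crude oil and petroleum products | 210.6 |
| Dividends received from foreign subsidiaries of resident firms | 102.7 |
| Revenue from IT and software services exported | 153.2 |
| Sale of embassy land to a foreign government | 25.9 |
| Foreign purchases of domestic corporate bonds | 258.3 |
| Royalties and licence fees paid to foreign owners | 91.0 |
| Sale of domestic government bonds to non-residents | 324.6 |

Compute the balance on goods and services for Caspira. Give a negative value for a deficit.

Goods: -416.1 + 210.6 + 1032.8 - 382.4 = 444.9
Services: 153.2 - 222.0 - 91.0 = -159.8
Trade balance = 444.9 + (-159.8) = 285.1
(Excluded from the trade balance — financial account: foreign purchases of equities on the domestic stock exchange 71.2, foreign purchases of domestic corporate bonds 258.3, sale of domestic government bonds to non-residents 324.6; primary income: dividends paid to foreign shareholders of resident firms 63.1, dividends received from foreign subsidiaries of resident firms 102.7; secondary income: official development assistance provided to other countries 30.2; capital account: capital transfers received from emigrants 39.5, sale of embassy land to a foreign government 25.9.)

285.1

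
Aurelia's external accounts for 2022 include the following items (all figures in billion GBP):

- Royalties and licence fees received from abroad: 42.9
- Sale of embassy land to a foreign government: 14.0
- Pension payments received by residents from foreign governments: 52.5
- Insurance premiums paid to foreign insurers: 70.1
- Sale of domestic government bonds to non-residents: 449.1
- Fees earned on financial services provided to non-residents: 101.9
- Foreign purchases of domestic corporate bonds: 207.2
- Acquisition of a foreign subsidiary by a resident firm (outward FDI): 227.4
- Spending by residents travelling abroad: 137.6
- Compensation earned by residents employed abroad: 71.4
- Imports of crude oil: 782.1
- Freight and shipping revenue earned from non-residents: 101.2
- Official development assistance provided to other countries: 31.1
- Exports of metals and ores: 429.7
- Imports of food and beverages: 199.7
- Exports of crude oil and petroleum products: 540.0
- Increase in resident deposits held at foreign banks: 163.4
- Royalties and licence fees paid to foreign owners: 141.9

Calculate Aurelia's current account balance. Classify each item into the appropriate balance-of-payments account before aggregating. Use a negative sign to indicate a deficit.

Goods: 429.7 - 199.7 - 782.1 + 540.0 = -12.1
Services: -141.9 + 101.9 + 42.9 - 137.6 + 101.2 - 70.1 = -103.6
Primary income: 71.4
Secondary income: -31.1 + 52.5 = 21.4
Current account = (-12.1) + (-103.6) + 71.4 + 21.4 = -22.9
(Excluded from the current account — capital account: sale of embassy land to a foreign government 14.0; financial account: sale of domestic government bonds to non-residents 449.1, foreign purchases of domestic corporate bonds 207.2, acquisition of a foreign subsidiary by a resident firm (outward FDI) 227.4, increase in resident deposits held at foreign banks 163.4.)

-22.9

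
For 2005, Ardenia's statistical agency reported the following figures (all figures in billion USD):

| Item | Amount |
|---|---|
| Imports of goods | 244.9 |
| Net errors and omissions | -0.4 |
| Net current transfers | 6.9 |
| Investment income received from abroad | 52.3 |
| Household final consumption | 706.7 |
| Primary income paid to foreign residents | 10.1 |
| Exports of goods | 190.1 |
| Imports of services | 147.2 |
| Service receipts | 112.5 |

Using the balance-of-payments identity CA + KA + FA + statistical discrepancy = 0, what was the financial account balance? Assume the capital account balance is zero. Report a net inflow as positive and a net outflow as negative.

40.8

Goods balance = 190.1 - 244.9 = -54.8
Services balance = 112.5 - 147.2 = -34.7
Trade balance (goods + services) = -54.8 + (-34.7) = -89.5
Net primary income = 52.3 - 10.1 = 42.2
Net secondary income = 6.9
Current account = -89.5 + 42.2 + 6.9 = -40.4
Financial account = -(-40.4 + (-0.4)) = 40.8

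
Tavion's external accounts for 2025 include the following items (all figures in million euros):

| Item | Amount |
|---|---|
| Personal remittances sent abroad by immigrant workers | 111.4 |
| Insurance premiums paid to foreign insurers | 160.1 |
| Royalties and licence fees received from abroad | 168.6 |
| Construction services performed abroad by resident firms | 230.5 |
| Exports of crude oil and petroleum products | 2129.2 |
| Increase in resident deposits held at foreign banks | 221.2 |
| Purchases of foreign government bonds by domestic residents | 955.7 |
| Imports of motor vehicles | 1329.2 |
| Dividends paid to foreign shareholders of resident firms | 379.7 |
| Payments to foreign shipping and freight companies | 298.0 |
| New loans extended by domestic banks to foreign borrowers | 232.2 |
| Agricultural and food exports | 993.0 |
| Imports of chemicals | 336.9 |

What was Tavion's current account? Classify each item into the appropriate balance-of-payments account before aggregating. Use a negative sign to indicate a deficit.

906.0

Goods: -1329.2 + 993.0 + 2129.2 - 336.9 = 1456.1
Services: 230.5 - 298.0 - 160.1 + 168.6 = -59.0
Primary income: -379.7
Secondary income: -111.4
Current account = 1456.1 + (-59.0) + (-379.7) + (-111.4) = 906.0
(Excluded from the current account — financial account: increase in resident deposits held at foreign banks 221.2, purchases of foreign government bonds by domestic residents 955.7, new loans extended by domestic banks to foreign borrowers 232.2.)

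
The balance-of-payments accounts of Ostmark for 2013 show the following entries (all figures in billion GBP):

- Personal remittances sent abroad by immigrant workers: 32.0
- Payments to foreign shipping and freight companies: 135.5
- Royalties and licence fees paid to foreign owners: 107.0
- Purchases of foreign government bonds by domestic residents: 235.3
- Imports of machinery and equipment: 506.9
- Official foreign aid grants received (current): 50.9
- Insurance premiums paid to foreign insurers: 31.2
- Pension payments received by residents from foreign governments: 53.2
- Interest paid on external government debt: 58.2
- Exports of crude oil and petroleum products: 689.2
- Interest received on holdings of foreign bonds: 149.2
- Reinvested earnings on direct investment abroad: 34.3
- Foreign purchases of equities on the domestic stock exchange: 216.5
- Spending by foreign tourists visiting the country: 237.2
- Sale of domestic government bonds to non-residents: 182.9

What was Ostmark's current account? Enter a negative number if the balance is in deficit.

Goods: 689.2 - 506.9 = 182.3
Services: 237.2 - 31.2 - 135.5 - 107.0 = -36.5
Primary income: 34.3 + 149.2 - 58.2 = 125.3
Secondary income: 53.2 - 32.0 + 50.9 = 72.1
Current account = 182.3 + (-36.5) + 125.3 + 72.1 = 343.2
(Excluded from the current account — financial account: purchases of foreign government bonds by domestic residents 235.3, foreign purchases of equities on the domestic stock exchange 216.5, sale of domestic government bonds to non-residents 182.9.)

343.2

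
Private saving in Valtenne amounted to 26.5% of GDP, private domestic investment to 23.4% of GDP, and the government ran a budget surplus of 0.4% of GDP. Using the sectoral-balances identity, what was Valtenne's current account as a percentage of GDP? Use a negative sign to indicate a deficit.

3.5

By the sectoral-balances identity, CA = (S_private - I) + (T - G).
Private balance = 26.5 - 23.4 = 3.1
Government balance (T - G) = 0.4
CA = 3.1 + 0.4 = 3.5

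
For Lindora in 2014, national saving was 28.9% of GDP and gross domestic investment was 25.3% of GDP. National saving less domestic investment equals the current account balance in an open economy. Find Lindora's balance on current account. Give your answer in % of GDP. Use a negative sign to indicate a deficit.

3.6

CA = S - I = 28.9 - 25.3 = 3.6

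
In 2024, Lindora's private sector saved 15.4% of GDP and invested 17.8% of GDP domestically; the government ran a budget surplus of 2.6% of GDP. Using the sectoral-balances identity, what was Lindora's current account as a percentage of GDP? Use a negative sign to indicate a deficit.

0.2

By the sectoral-balances identity, CA = (S_private - I) + (T - G).
Private balance = 15.4 - 17.8 = -2.4
Government balance (T - G) = 2.6
CA = -2.4 + 2.6 = 0.2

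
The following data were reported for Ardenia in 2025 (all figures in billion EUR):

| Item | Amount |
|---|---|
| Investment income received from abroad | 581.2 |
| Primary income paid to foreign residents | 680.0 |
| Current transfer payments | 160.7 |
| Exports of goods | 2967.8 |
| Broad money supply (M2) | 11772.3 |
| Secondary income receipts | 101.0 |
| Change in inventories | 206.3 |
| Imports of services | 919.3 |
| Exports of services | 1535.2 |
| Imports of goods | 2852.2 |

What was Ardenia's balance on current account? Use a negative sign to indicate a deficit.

Goods balance = 2967.8 - 2852.2 = 115.6
Services balance = 1535.2 - 919.3 = 615.9
Trade balance (goods + services) = 115.6 + 615.9 = 731.5
Net primary income = 581.2 - 680.0 = -98.8
Net secondary income = 101.0 - 160.7 = -59.7
Current account = 731.5 + (-98.8) + (-59.7) = 573.0

573.0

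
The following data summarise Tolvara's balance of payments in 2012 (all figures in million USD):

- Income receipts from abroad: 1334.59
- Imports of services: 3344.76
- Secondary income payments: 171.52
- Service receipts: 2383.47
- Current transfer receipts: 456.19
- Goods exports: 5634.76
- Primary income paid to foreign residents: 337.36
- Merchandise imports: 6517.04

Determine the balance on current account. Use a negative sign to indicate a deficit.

Goods balance = 5634.76 - 6517.04 = -882.28
Services balance = 2383.47 - 3344.76 = -961.29
Trade balance (goods + services) = -882.28 + (-961.29) = -1843.57
Net primary income = 1334.59 - 337.36 = 997.23
Net secondary income = 456.19 - 171.52 = 284.67
Current account = -1843.57 + 997.23 + 284.67 = -561.67

-561.67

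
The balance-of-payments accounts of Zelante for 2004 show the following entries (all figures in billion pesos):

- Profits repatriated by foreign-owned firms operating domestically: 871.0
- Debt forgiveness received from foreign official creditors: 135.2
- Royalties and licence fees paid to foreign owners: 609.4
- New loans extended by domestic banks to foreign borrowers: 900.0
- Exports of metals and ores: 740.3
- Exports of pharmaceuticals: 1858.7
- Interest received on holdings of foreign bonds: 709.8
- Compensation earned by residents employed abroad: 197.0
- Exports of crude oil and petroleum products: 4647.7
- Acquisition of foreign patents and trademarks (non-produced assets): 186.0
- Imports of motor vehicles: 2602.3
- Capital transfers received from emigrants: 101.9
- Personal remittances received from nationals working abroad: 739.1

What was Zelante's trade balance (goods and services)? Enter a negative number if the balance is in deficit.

4035.0

Goods: 1858.7 + 4647.7 - 2602.3 + 740.3 = 4644.4
Services: -609.4
Trade balance = 4644.4 + (-609.4) = 4035.0
(Excluded from the trade balance — primary income: profits repatriated by foreign-owned firms operating domestically 871.0, interest received on holdings of foreign bonds 709.8, compensation earned by residents employed abroad 197.0; capital account: debt forgiveness received from foreign official creditors 135.2, acquisition of foreign patents and trademarks (non-produced assets) 186.0, capital transfers received from emigrants 101.9; financial account: new loans extended by domestic banks to foreign borrowers 900.0; secondary income: personal remittances received from nationals working abroad 739.1.)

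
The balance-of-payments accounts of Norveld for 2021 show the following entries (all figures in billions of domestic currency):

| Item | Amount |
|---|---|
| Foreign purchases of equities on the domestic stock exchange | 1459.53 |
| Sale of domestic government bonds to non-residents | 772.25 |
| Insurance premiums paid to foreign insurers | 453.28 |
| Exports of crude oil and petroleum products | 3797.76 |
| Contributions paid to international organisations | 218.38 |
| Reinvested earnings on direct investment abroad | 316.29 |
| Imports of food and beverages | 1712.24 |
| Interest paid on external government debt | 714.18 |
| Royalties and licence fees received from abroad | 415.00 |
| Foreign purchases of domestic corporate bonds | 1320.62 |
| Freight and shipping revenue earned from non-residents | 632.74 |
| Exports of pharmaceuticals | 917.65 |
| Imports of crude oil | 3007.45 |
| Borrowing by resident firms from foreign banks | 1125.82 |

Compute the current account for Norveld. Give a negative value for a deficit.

-26.09

Goods: -3007.45 - 1712.24 + 917.65 + 3797.76 = -4.28
Services: 632.74 + 415.00 - 453.28 = 594.46
Primary income: 316.29 - 714.18 = -397.89
Secondary income: -218.38
Current account = (-4.28) + 594.46 + (-397.89) + (-218.38) = -26.09
(Excluded from the current account — financial account: foreign purchases of equities on the domestic stock exchange 1459.53, sale of domestic government bonds to non-residents 772.25, foreign purchases of domestic corporate bonds 1320.62, borrowing by resident firms from foreign banks 1125.82.)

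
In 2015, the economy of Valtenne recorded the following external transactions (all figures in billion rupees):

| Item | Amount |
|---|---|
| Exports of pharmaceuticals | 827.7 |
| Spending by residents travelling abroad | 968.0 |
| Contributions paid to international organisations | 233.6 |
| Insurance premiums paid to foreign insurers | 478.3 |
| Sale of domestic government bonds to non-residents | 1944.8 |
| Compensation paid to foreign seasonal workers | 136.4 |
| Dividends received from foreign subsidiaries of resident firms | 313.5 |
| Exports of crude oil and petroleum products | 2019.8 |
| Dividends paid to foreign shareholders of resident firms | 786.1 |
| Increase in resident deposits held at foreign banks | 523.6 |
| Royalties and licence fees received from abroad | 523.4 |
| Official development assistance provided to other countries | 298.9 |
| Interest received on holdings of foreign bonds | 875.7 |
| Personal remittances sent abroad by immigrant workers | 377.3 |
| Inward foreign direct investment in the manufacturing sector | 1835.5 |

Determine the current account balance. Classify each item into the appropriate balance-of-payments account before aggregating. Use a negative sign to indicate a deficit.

1281.5

Goods: 827.7 + 2019.8 = 2847.5
Services: 523.4 - 478.3 - 968.0 = -922.9
Primary income: -136.4 + 875.7 - 786.1 + 313.5 = 266.7
Secondary income: -298.9 - 233.6 - 377.3 = -909.8
Current account = 2847.5 + (-922.9) + 266.7 + (-909.8) = 1281.5
(Excluded from the current account — financial account: sale of domestic government bonds to non-residents 1944.8, increase in resident deposits held at foreign banks 523.6, inward foreign direct investment in the manufacturing sector 1835.5.)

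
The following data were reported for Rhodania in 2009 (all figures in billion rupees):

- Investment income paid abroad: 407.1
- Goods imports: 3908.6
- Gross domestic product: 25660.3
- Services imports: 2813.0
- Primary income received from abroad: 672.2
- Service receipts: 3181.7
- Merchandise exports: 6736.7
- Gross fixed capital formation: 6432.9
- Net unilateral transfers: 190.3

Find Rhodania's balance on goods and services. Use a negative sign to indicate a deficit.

Goods balance = 6736.7 - 3908.6 = 2828.1
Services balance = 3181.7 - 2813.0 = 368.7
Trade balance (goods + services) = 2828.1 + 368.7 = 3196.8

3196.8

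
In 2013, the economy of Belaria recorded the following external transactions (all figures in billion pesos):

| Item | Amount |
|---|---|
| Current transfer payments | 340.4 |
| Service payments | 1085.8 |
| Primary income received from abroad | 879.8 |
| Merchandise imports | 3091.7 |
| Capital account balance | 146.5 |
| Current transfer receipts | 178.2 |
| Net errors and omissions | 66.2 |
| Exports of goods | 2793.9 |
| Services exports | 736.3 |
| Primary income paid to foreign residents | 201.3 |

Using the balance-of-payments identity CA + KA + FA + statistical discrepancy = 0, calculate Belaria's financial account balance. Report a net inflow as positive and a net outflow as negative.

Goods balance = 2793.9 - 3091.7 = -297.8
Services balance = 736.3 - 1085.8 = -349.5
Trade balance (goods + services) = -297.8 + (-349.5) = -647.3
Net primary income = 879.8 - 201.3 = 678.5
Net secondary income = 178.2 - 340.4 = -162.2
Current account = -647.3 + 678.5 + (-162.2) = -131.0
Financial account = -(-131.0 + 146.5 + 66.2) = -81.7

-81.7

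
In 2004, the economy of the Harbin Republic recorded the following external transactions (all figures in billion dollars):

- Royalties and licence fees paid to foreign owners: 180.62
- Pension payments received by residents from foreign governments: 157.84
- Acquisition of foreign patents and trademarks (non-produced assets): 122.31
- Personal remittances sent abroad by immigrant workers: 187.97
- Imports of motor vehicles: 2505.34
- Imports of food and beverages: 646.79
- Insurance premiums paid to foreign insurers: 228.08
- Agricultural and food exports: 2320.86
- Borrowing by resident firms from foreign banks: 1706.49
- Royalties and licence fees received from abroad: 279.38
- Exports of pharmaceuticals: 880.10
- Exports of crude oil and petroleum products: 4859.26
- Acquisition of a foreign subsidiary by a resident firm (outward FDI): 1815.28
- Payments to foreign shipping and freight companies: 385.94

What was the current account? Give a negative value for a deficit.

Goods: 2320.86 + 880.10 - 646.79 + 4859.26 - 2505.34 = 4908.09
Services: 279.38 - 228.08 - 385.94 - 180.62 = -515.26
Secondary income: 157.84 - 187.97 = -30.13
Current account = 4908.09 + (-515.26) + (-30.13) = 4362.70
(Excluded from the current account — capital account: acquisition of foreign patents and trademarks (non-produced assets) 122.31; financial account: borrowing by resident firms from foreign banks 1706.49, acquisition of a foreign subsidiary by a resident firm (outward FDI) 1815.28.)

4362.70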